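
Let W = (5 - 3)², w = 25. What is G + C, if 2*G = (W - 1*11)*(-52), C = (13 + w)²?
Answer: 1626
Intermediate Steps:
C = 1444 (C = (13 + 25)² = 38² = 1444)
W = 4 (W = 2² = 4)
G = 182 (G = ((4 - 1*11)*(-52))/2 = ((4 - 11)*(-52))/2 = (-7*(-52))/2 = (½)*364 = 182)
G + C = 182 + 1444 = 1626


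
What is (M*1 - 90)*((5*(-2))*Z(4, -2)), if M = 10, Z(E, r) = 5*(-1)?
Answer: -4000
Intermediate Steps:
Z(E, r) = -5
(M*1 - 90)*((5*(-2))*Z(4, -2)) = (10*1 - 90)*((5*(-2))*(-5)) = (10 - 90)*(-10*(-5)) = -80*50 = -4000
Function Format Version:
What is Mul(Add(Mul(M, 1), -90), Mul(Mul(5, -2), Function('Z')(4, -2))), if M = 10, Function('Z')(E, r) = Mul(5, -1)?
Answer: -4000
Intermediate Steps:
Function('Z')(E, r) = -5
Mul(Add(Mul(M, 1), -90), Mul(Mul(5, -2), Function('Z')(4, -2))) = Mul(Add(Mul(10, 1), -90), Mul(Mul(5, -2), -5)) = Mul(Add(10, -90), Mul(-10, -5)) = Mul(-80, 50) = -4000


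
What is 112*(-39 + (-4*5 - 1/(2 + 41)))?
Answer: -284256/43 ≈ -6610.6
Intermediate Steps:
112*(-39 + (-4*5 - 1/(2 + 41))) = 112*(-39 + (-20 - 1/43)) = 112*(-39 - 861/43) = 112*(-2538/43) = -284256/43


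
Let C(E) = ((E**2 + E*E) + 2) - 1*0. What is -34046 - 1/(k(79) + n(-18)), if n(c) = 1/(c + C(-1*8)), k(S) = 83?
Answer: -316525774/9297 ≈ -34046.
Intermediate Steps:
C(E) = 2 + 2*E**2 (C(E) = ((E**2 + E**2) + 2) + 0 = (2*E**2 + 2) + 0 = (2 + 2*E**2) + 0 = 2 + 2*E**2)
n(c) = 1/(130 + c) (n(c) = 1/(c + (2 + 2*(-1*8)**2)) = 1/(c + (2 + 2*(-8)**2)) = 1/(c + (2 + 2*64)) = 1/(c + (2 + 128)) = 1/(c + 130) = 1/(130 + c))
-34046 - 1/(k(79) + n(-18)) = -34046 - 1/(83 + 1/(130 - 18)) = -34046 - 1/(83 + 1/112) = -34046 - 1/9297/112 = -34046 - 1*112/9297 = -34046 - 112/9297 = -316525774/9297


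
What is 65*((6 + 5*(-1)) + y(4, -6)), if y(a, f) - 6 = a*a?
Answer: 1495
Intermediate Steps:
y(a, f) = 6 + a² (y(a, f) = 6 + a*a = 6 + a²)
65*((6 + 5*(-1)) + y(4, -6)) = 65*((6 + 5*(-1)) + (6 + 4²)) = 65*((6 - 5) + (6 + 16)) = 65*(1 + 22) = 65*23 = 1495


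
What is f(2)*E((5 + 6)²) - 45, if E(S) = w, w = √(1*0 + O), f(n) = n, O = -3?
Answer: -45 + 2*I*√3 ≈ -45.0 + 3.4641*I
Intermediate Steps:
w = I*√3 (w = √(1*0 - 3) = √(0 - 3) = √(-3) = I*√3 ≈ 1.732*I)
E(S) = I*√3
f(2)*E((5 + 6)²) - 45 = 2*(I*√3) - 45 = 2*I*√3 - 45 = -45 + 2*I*√3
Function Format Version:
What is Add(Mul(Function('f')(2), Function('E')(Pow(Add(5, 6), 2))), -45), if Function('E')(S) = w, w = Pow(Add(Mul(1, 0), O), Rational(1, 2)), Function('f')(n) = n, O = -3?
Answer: Add(-45, Mul(2, I, Pow(3, Rational(1, 2)))) ≈ Add(-45.000, Mul(3.4641, I))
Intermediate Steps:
w = Mul(I, Pow(3, Rational(1, 2))) (w = Pow(Add(Mul(1, 0), -3), Rational(1, 2)) = Pow(Add(0, -3), Rational(1, 2)) = Pow(-3, Rational(1, 2)) = Mul(I, Pow(3, Rational(1, 2))) ≈ Mul(1.7320, I))
Function('E')(S) = Mul(I, Pow(3, Rational(1, 2)))
Add(Mul(Function('f')(2), Function('E')(Pow(Add(5, 6), 2))), -45) = Add(Mul(2, Mul(I, Pow(3, Rational(1, 2)))), -45) = Add(Mul(2, I, Pow(3, Rational(1, 2))), -45) = Add(-45, Mul(2, I, Pow(3, Rational(1, 2))))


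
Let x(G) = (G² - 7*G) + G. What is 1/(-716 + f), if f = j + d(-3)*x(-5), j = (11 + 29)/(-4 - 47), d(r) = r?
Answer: -51/44971 ≈ -0.0011341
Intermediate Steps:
x(G) = G² - 6*G
j = -40/51 (j = 40/(-51) = 40*(-1/51) = -40/51 ≈ -0.78431)
f = -8455/51 (f = -40/51 - (-15)*(-6 - 5) = -40/51 - (-15)*(-11) = -40/51 - 3*55 = -40/51 - 165 = -8455/51 ≈ -165.78)
1/(-716 + f) = 1/(-716 - 8455/51) = 1/(-44971/51) = -51/44971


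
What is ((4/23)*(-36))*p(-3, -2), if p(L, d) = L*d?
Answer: -864/23 ≈ -37.565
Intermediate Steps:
((4/23)*(-36))*p(-3, -2) = ((4/23)*(-36))*(-3*(-2)) = ((4*(1/23))*(-36))*6 = ((4/23)*(-36))*6 = -144/23*6 = -864/23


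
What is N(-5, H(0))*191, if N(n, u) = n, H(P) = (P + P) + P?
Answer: -955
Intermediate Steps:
H(P) = 3*P (H(P) = 2*P + P = 3*P)
N(-5, H(0))*191 = -5*191 = -955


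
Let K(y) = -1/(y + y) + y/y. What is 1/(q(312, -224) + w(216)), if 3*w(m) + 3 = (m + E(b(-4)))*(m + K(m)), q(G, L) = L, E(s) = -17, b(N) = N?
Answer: 1296/18363257 ≈ 7.0576e-5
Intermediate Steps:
K(y) = 1 - 1/(2*y) (K(y) = -1/(2*y) + 1 = 1 - 1/(2*y))
w(m) = -1 + (-17 + m)*(m + (-1/2 + m)/m)/3 (w(m) = -1 + ((m - 17)*(m + (-1/2 + m)/m))/3 = -1 + ((-17 + m)*(m + (-1/2 + m)/m))/3 = -1 + (-17 + m)*(m + (-1/2 + m)/m)/3)
1/(q(312, -224) + w(216)) = 1/(-224 + (1/6)*(17 - 41*216 - 32*216**2 + 2*216**3)/216) = 1/(-224 + (1/6)*(1/216)*(17 - 8856 - 32*46656 + 2*10077696)) = 1/(-224 + (1/6)*(1/216)*(17 - 8856 - 1492992 + 20155392)) = 1/(-224 + (1/6)*(1/216)*18653561) = 1/(-224 + 18653561/1296) = 1/(18363257/1296) = 1296/18363257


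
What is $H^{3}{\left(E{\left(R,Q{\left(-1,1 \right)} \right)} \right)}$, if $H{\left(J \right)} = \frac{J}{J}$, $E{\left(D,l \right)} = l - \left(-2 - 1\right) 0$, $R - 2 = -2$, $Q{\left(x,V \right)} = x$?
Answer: $1$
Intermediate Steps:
$R = 0$ ($R = 2 - 2 = 0$)
$E{\left(D,l \right)} = l$ ($E{\left(D,l \right)} = l - \left(-3\right) 0 = l - 0 = l + 0 = l$)
$H{\left(J \right)} = 1$
$H^{3}{\left(E{\left(R,Q{\left(-1,1 \right)} \right)} \right)} = 1^{3} = 1$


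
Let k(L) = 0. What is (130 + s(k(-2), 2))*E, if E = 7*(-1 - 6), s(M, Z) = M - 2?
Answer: -6272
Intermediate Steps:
s(M, Z) = -2 + M
E = -49 (E = 7*(-7) = -49)
(130 + s(k(-2), 2))*E = (130 + (-2 + 0))*(-49) = (130 - 2)*(-49) = 128*(-49) = -6272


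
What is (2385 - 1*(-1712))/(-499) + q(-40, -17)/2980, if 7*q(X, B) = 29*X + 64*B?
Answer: -21646293/2602285 ≈ -8.3182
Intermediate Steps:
q(X, B) = 29*X/7 + 64*B/7 (q(X, B) = (29*X + 64*B)/7 = 29*X/7 + 64*B/7)
(2385 - 1*(-1712))/(-499) + q(-40, -17)/2980 = (2385 - 1*(-1712))/(-499) + ((29/7)*(-40) + (64/7)*(-17))/2980 = (2385 + 1712)*(-1/499) + (-1160/7 - 1088/7)*(1/2980) = 4097*(-1/499) - 2248/7*1/2980 = -4097/499 - 562/5215 = -21646293/2602285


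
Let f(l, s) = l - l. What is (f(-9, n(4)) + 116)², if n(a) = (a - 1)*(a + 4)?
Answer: 13456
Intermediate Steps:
n(a) = (-1 + a)*(4 + a)
f(l, s) = 0
(f(-9, n(4)) + 116)² = (0 + 116)² = 116² = 13456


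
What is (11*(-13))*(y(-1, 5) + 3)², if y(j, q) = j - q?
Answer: -1287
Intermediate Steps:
(11*(-13))*(y(-1, 5) + 3)² = (11*(-13))*((-1 - 1*5) + 3)² = -143*((-1 - 5) + 3)² = -143*(-6 + 3)² = -143*(-3)² = -143*9 = -1287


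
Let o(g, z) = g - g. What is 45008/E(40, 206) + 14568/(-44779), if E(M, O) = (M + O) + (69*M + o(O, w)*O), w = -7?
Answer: 985810912/67302837 ≈ 14.647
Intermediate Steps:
o(g, z) = 0
E(M, O) = O + 70*M (E(M, O) = (M + O) + (69*M + 0*O) = (M + O) + (69*M + 0) = (M + O) + 69*M = O + 70*M)
45008/E(40, 206) + 14568/(-44779) = 45008/(206 + 70*40) + 14568/(-44779) = 45008/(206 + 2800) + 14568*(-1/44779) = 45008/3006 - 14568/44779 = 45008*(1/3006) - 14568/44779 = 22504/1503 - 14568/44779 = 985810912/67302837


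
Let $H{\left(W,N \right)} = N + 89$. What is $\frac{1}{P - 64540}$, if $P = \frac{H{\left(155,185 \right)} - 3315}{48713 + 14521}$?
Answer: $- \frac{63234}{4081125401} \approx -1.5494 \cdot 10^{-5}$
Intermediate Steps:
$H{\left(W,N \right)} = 89 + N$
$P = - \frac{3041}{63234}$ ($P = \frac{\left(89 + 185\right) - 3315}{48713 + 14521} = \frac{274 - 3315}{63234} = \left(-3041\right) \frac{1}{63234} = - \frac{3041}{63234} \approx -0.048091$)
$\frac{1}{P - 64540} = \frac{1}{- \frac{3041}{63234} - 64540} = \frac{1}{- \frac{4081125401}{63234}} = - \frac{63234}{4081125401}$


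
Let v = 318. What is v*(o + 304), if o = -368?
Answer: -20352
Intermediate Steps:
v*(o + 304) = 318*(-368 + 304) = 318*(-64) = -20352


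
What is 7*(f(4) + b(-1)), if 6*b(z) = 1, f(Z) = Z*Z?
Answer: 679/6 ≈ 113.17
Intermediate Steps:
f(Z) = Z²
b(z) = ⅙ (b(z) = (⅙)*1 = ⅙)
7*(f(4) + b(-1)) = 7*(4² + ⅙) = 7*(16 + ⅙) = 7*(97/6) = 679/6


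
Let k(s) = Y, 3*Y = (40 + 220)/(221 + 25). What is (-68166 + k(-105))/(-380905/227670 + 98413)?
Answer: -381774116072/551170547403 ≈ -0.69266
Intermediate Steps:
Y = 130/369 (Y = ((40 + 220)/(221 + 25))/3 = (260/246)/3 = (260*(1/246))/3 = (1/3)*(130/123) = 130/369 ≈ 0.35230)
k(s) = 130/369
(-68166 + k(-105))/(-380905/227670 + 98413) = (-68166 + 130/369)/(-380905/227670 + 98413) = -25153124/(369*(-380905*1/227670 + 98413)) = -25153124/(369*(-76181/45534 + 98413)) = -25153124/(369*4481061361/45534) = -25153124/369*45534/4481061361 = -381774116072/551170547403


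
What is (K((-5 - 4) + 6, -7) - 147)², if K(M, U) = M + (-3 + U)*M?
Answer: 14400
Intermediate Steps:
K(M, U) = M + M*(-3 + U)
(K((-5 - 4) + 6, -7) - 147)² = (((-5 - 4) + 6)*(-2 - 7) - 147)² = ((-9 + 6)*(-9) - 147)² = (-3*(-9) - 147)² = (27 - 147)² = (-120)² = 14400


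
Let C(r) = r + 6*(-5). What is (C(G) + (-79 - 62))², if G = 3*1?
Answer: 28224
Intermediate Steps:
G = 3
C(r) = -30 + r (C(r) = r - 30 = -30 + r)
(C(G) + (-79 - 62))² = ((-30 + 3) + (-79 - 62))² = (-27 - 141)² = (-168)² = 28224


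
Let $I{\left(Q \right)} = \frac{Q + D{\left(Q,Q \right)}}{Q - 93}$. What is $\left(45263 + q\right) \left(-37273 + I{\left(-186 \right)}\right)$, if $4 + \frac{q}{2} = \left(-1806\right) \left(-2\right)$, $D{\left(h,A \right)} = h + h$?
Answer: $-1955944809$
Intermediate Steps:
$D{\left(h,A \right)} = 2 h$
$q = 7216$ ($q = -8 + 2 \left(\left(-1806\right) \left(-2\right)\right) = -8 + 2 \cdot 3612 = -8 + 7224 = 7216$)
$I{\left(Q \right)} = \frac{3 Q}{-93 + Q}$ ($I{\left(Q \right)} = \frac{Q + 2 Q}{Q - 93} = \frac{3 Q}{-93 + Q}$)
$\left(45263 + q\right) \left(-37273 + I{\left(-186 \right)}\right) = \left(45263 + 7216\right) \left(-37273 + 3 \left(-186\right) \frac{1}{-93 - 186}\right) = 52479 \left(-37273 + 3 \left(-186\right) \frac{1}{-279}\right) = 52479 \left(-37273 + 3 \left(-186\right) \left(- \frac{1}{279}\right)\right) = 52479 \left(-37273 + 2\right) = 52479 \left(-37271\right) = -1955944809$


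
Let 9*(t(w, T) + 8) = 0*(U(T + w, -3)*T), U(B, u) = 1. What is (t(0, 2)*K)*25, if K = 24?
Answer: -4800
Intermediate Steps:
t(w, T) = -8 (t(w, T) = -8 + (0*(1*T))/9 = -8 + (0*T)/9 = -8 + (1/9)*0 = -8 + 0 = -8)
(t(0, 2)*K)*25 = -8*24*25 = -192*25 = -4800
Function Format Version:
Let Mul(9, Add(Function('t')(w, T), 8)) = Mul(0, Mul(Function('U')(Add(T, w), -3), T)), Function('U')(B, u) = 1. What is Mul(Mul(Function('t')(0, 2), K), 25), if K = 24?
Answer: -4800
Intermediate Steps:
Function('t')(w, T) = -8 (Function('t')(w, T) = Add(-8, Mul(Rational(1, 9), Mul(0, Mul(1, T)))) = Add(-8, Mul(Rational(1, 9), Mul(0, T))) = Add(-8, Mul(Rational(1, 9), 0)) = Add(-8, 0) = -8)
Mul(Mul(Function('t')(0, 2), K), 25) = Mul(Mul(-8, 24), 25) = Mul(-192, 25) = -4800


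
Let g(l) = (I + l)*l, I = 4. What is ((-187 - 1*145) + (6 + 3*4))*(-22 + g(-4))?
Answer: 6908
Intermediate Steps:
g(l) = l*(4 + l) (g(l) = (4 + l)*l = l*(4 + l))
((-187 - 1*145) + (6 + 3*4))*(-22 + g(-4)) = ((-187 - 1*145) + (6 + 3*4))*(-22 - 4*(4 - 4)) = ((-187 - 145) + (6 + 12))*(-22 - 4*0) = (-332 + 18)*(-22 + 0) = -314*(-22) = 6908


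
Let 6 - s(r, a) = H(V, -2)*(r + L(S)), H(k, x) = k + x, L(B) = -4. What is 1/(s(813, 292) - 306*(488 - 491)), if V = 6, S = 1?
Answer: -1/2312 ≈ -0.00043253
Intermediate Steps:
s(r, a) = 22 - 4*r (s(r, a) = 6 - (6 - 2)*(r - 4) = 6 - 4*(-4 + r) = 6 - (-16 + 4*r) = 6 + (16 - 4*r) = 22 - 4*r)
1/(s(813, 292) - 306*(488 - 491)) = 1/((22 - 4*813) - 306*(488 - 491)) = 1/((22 - 3252) - 306*(-3)) = 1/(-3230 + 918) = 1/(-2312) = -1/2312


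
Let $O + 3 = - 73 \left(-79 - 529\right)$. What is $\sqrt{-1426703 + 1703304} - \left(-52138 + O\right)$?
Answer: $7757 + \sqrt{276601} \approx 8282.9$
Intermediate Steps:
$O = 44381$ ($O = -3 - 73 \left(-79 - 529\right) = -3 - -44384 = -3 + 44384 = 44381$)
$\sqrt{-1426703 + 1703304} - \left(-52138 + O\right) = \sqrt{-1426703 + 1703304} - \left(-52138 + 44381\right) = \sqrt{276601} - -7757 = \sqrt{276601} + 7757 = 7757 + \sqrt{276601}$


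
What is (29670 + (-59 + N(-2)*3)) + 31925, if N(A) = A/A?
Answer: 61539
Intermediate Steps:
N(A) = 1
(29670 + (-59 + N(-2)*3)) + 31925 = (29670 + (-59 + 1*3)) + 31925 = (29670 + (-59 + 3)) + 31925 = (29670 - 56) + 31925 = 29614 + 31925 = 61539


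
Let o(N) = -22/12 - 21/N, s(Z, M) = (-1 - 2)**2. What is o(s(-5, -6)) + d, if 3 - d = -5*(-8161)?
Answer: -244837/6 ≈ -40806.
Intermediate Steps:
s(Z, M) = 9 (s(Z, M) = (-3)**2 = 9)
d = -40802 (d = 3 - (-5)*(-8161) = 3 - 1*40805 = 3 - 40805 = -40802)
o(N) = -11/6 - 21/N (o(N) = -22*1/12 - 21/N = -11/6 - 21/N)
o(s(-5, -6)) + d = (-11/6 - 21/9) - 40802 = (-11/6 - 21*1/9) - 40802 = (-11/6 - 7/3) - 40802 = -25/6 - 40802 = -244837/6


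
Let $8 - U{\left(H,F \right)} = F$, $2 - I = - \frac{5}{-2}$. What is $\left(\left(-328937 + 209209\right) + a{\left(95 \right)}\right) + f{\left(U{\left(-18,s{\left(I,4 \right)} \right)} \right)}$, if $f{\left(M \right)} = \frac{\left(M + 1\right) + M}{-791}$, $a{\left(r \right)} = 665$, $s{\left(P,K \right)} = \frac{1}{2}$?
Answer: $- \frac{94178849}{791} \approx -1.1906 \cdot 10^{5}$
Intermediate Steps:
$I = - \frac{1}{2}$ ($I = 2 - - \frac{5}{-2} = 2 - \left(-5\right) \left(- \frac{1}{2}\right) = 2 - \frac{5}{2} = - \frac{1}{2} \approx -0.5$)
$s{\left(P,K \right)} = \frac{1}{2}$
$U{\left(H,F \right)} = 8 - F$
$f{\left(M \right)} = - \frac{1}{791} - \frac{2 M}{791}$ ($f{\left(M \right)} = \left(\left(1 + M\right) + M\right) \left(- \frac{1}{791}\right) = \left(1 + 2 M\right) \left(- \frac{1}{791}\right) = - \frac{1}{791} - \frac{2 M}{791}$)
$\left(\left(-328937 + 209209\right) + a{\left(95 \right)}\right) + f{\left(U{\left(-18,s{\left(I,4 \right)} \right)} \right)} = \left(\left(-328937 + 209209\right) + 665\right) - \left(\frac{1}{791} + \frac{2 \left(8 - \frac{1}{2}\right)}{791}\right) = \left(-119728 + 665\right) - \left(\frac{1}{791} + \frac{2 \left(8 - \frac{1}{2}\right)}{791}\right) = -119063 - \frac{16}{791} = - \frac{94178849}{791}$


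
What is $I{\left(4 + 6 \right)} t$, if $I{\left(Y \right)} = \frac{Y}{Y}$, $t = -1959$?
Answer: $-1959$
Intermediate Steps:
$I{\left(Y \right)} = 1$
$I{\left(4 + 6 \right)} t = 1 \left(-1959\right) = -1959$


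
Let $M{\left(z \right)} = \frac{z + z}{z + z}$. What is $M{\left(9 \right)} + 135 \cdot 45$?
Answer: $6076$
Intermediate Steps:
$M{\left(z \right)} = 1$ ($M{\left(z \right)} = \frac{2 z}{2 z} = 2 z \frac{1}{2 z} = 1$)
$M{\left(9 \right)} + 135 \cdot 45 = 1 + 135 \cdot 45 = 1 + 6075 = 6076$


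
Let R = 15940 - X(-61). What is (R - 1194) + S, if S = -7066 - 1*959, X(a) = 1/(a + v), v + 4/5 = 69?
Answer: 241951/36 ≈ 6720.9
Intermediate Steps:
v = 341/5 (v = -⅘ + 69 = 341/5 ≈ 68.200)
X(a) = 1/(341/5 + a) (X(a) = 1/(a + 341/5) = 1/(341/5 + a))
S = -8025 (S = -7066 - 959 = -8025)
R = 573835/36 (R = 15940 - 5/(341 + 5*(-61)) = 15940 - 5/(341 - 305) = 15940 - 5/36 = 573835/36 ≈ 15940.)
(R - 1194) + S = (573835/36 - 1194) - 8025 = 530851/36 - 8025 = 241951/36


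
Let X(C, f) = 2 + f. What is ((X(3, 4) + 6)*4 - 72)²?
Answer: 576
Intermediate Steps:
((X(3, 4) + 6)*4 - 72)² = (((2 + 4) + 6)*4 - 72)² = ((6 + 6)*4 - 72)² = (12*4 - 72)² = (48 - 72)² = (-24)² = 576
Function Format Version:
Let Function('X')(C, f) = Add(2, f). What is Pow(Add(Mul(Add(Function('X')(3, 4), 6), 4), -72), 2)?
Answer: 576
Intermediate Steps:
Pow(Add(Mul(Add(Function('X')(3, 4), 6), 4), -72), 2) = Pow(Add(Mul(Add(Add(2, 4), 6), 4), -72), 2) = Pow(Add(Mul(Add(6, 6), 4), -72), 2) = Pow(Add(Mul(12, 4), -72), 2) = Pow(Add(48, -72), 2) = Pow(-24, 2) = 576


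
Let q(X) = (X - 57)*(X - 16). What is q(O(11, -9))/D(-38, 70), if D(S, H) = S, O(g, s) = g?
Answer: -115/19 ≈ -6.0526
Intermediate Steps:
q(X) = (-57 + X)*(-16 + X)
q(O(11, -9))/D(-38, 70) = (912 + 11² - 73*11)/(-38) = (912 + 121 - 803)*(-1/38) = 230*(-1/38) = -115/19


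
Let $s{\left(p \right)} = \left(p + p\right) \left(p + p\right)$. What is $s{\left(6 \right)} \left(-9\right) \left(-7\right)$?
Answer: $9072$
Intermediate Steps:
$s{\left(p \right)} = 4 p^{2}$ ($s{\left(p \right)} = 2 p 2 p = 4 p^{2}$)
$s{\left(6 \right)} \left(-9\right) \left(-7\right) = 4 \cdot 6^{2} \left(-9\right) \left(-7\right) = 4 \cdot 36 \left(-9\right) \left(-7\right) = 144 \left(-9\right) \left(-7\right) = \left(-1296\right) \left(-7\right) = 9072$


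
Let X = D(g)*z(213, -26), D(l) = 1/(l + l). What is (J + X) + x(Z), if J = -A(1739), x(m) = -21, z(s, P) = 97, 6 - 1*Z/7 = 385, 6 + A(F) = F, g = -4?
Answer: -14129/8 ≈ -1766.1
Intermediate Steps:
A(F) = -6 + F
Z = -2653 (Z = 42 - 7*385 = 42 - 2695 = -2653)
D(l) = 1/(2*l)
X = -97/8 (X = ((½)/(-4))*97 = ((½)*(-¼))*97 = -⅛*97 = -97/8 ≈ -12.125)
J = -1733 (J = -(-6 + 1739) = -1*1733 = -1733)
(J + X) + x(Z) = (-1733 - 97/8) - 21 = -13961/8 - 21 = -14129/8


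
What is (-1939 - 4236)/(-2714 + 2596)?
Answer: 6175/118 ≈ 52.331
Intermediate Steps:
(-1939 - 4236)/(-2714 + 2596) = -6175/(-118) = -6175*(-1/118) = 6175/118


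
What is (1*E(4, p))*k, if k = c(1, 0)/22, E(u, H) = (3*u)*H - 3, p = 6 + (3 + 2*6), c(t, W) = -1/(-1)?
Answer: 249/22 ≈ 11.318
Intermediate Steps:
c(t, W) = 1 (c(t, W) = -1*(-1) = 1)
p = 21 (p = 6 + (3 + 12) = 6 + 15 = 21)
E(u, H) = -3 + 3*H*u (E(u, H) = 3*H*u - 3 = -3 + 3*H*u)
k = 1/22 ≈ 0.045455
(1*E(4, p))*k = (1*(-3 + 3*21*4))*(1/22) = (1*(-3 + 252))*(1/22) = (1*249)*(1/22) = 249*(1/22) = 249/22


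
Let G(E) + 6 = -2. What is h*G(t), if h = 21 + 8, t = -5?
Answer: -232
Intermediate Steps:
G(E) = -8 (G(E) = -6 - 2 = -8)
h = 29
h*G(t) = 29*(-8) = -232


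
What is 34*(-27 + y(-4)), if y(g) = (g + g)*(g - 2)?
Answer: 714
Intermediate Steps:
y(g) = 2*g*(-2 + g) (y(g) = (2*g)*(-2 + g) = 2*g*(-2 + g))
34*(-27 + y(-4)) = 34*(-27 + 2*(-4)*(-2 - 4)) = 34*(-27 + 2*(-4)*(-6)) = 34*(-27 + 48) = 34*21 = 714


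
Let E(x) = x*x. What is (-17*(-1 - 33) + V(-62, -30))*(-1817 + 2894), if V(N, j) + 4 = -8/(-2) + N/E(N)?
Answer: 38594295/62 ≈ 6.2249e+5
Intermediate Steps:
E(x) = x**2
V(N, j) = 1/N (V(N, j) = -4 + (-8/(-2) + N/(N**2)) = -4 + (-8*(-1/2) + N/N**2) = -4 + (4 + 1/N) = 1/N)
(-17*(-1 - 33) + V(-62, -30))*(-1817 + 2894) = (-17*(-1 - 33) + 1/(-62))*(-1817 + 2894) = (-17*(-34) - 1/62)*1077 = (578 - 1/62)*1077 = (35835/62)*1077 = 38594295/62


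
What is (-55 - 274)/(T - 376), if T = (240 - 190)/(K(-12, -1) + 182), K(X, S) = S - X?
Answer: 63497/72518 ≈ 0.87560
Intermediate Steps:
T = 50/193 (T = (240 - 190)/((-1 - 1*(-12)) + 182) = 50/((-1 + 12) + 182) = 50/(11 + 182) = 50/193 ≈ 0.25907)
(-55 - 274)/(T - 376) = (-55 - 274)/(50/193 - 376) = -329/(-72518/193) = -329*(-193/72518) = 63497/72518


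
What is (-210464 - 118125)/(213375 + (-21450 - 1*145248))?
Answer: -328589/46677 ≈ -7.0396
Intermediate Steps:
(-210464 - 118125)/(213375 + (-21450 - 1*145248)) = -328589/(213375 + (-21450 - 145248)) = -328589/(213375 - 166698) = -328589/46677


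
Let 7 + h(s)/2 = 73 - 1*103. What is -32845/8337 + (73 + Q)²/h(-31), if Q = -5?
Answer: -20490409/308469 ≈ -66.426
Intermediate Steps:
h(s) = -74 (h(s) = -14 + 2*(73 - 1*103) = -14 + 2*(73 - 103) = -14 + 2*(-30) = -14 - 60 = -74)
-32845/8337 + (73 + Q)²/h(-31) = -32845/8337 + (73 - 5)²/(-74) = -32845*1/8337 + 68²*(-1/74) = -32845/8337 + 4624*(-1/74) = -32845/8337 - 2312/37 = -20490409/308469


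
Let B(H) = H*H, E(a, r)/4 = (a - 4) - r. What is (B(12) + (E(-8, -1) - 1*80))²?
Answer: 400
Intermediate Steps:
E(a, r) = -16 - 4*r + 4*a (E(a, r) = 4*((a - 4) - r) = 4*((-4 + a) - r) = 4*(-4 + a - r) = -16 - 4*r + 4*a)
B(H) = H²
(B(12) + (E(-8, -1) - 1*80))² = (12² + ((-16 - 4*(-1) + 4*(-8)) - 1*80))² = (144 + ((-16 + 4 - 32) - 80))² = (144 + (-44 - 80))² = (144 - 124)² = 20² = 400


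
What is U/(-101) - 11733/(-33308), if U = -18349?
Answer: 612353525/3364108 ≈ 182.03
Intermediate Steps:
U/(-101) - 11733/(-33308) = -18349/(-101) - 11733/(-33308) = -18349*(-1/101) - 11733*(-1/33308) = 18349/101 + 11733/33308 = 612353525/3364108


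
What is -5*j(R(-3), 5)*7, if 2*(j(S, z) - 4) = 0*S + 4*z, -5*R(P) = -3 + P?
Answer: -490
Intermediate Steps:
R(P) = 3/5 - P/5 (R(P) = -(-3 + P)/5 = 3/5 - P/5)
j(S, z) = 4 + 2*z (j(S, z) = 4 + (0*S + 4*z)/2 = 4 + (0 + 4*z)/2 = 4 + (4*z)/2 = 4 + 2*z)
-5*j(R(-3), 5)*7 = -5*(4 + 2*5)*7 = -5*(4 + 10)*7 = -5*14*7 = -70*7 = -490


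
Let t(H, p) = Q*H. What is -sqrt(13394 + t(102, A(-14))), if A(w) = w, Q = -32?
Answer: -sqrt(10130) ≈ -100.65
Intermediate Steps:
t(H, p) = -32*H
-sqrt(13394 + t(102, A(-14))) = -sqrt(13394 - 32*102) = -sqrt(13394 - 3264) = -sqrt(10130)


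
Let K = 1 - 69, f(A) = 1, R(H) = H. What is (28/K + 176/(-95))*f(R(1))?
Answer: -3657/1615 ≈ -2.2644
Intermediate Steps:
K = -68
(28/K + 176/(-95))*f(R(1)) = (28/(-68) + 176/(-95))*1 = (28*(-1/68) + 176*(-1/95))*1 = (-7/17 - 176/95)*1 = -3657/1615*1 = -3657/1615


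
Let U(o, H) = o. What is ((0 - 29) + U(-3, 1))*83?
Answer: -2656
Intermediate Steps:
((0 - 29) + U(-3, 1))*83 = ((0 - 29) - 3)*83 = (-29 - 3)*83 = -32*83 = -2656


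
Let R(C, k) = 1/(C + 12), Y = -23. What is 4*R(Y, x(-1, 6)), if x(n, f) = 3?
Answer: -4/11 ≈ -0.36364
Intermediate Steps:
R(C, k) = 1/(12 + C)
4*R(Y, x(-1, 6)) = 4/(12 - 23) = 4/(-11) = 4*(-1/11) = -4/11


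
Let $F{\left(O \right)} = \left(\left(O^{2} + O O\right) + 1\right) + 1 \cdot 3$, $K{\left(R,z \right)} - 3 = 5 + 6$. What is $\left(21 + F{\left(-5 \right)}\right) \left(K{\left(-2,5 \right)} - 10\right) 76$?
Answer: $22800$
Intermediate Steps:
$K{\left(R,z \right)} = 14$ ($K{\left(R,z \right)} = 3 + \left(5 + 6\right) = 3 + 11 = 14$)
$F{\left(O \right)} = 4 + 2 O^{2}$ ($F{\left(O \right)} = \left(\left(O^{2} + O^{2}\right) + 1\right) + 3 = \left(2 O^{2} + 1\right) + 3 = \left(1 + 2 O^{2}\right) + 3 = 4 + 2 O^{2}$)
$\left(21 + F{\left(-5 \right)}\right) \left(K{\left(-2,5 \right)} - 10\right) 76 = \left(21 + \left(4 + 2 \left(-5\right)^{2}\right)\right) \left(14 - 10\right) 76 = \left(21 + \left(4 + 2 \cdot 25\right)\right) 4 \cdot 76 = \left(21 + \left(4 + 50\right)\right) 4 \cdot 76 = \left(21 + 54\right) 4 \cdot 76 = 75 \cdot 4 \cdot 76 = 300 \cdot 76 = 22800$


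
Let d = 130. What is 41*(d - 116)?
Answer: 574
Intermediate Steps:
41*(d - 116) = 41*(130 - 116) = 41*14 = 574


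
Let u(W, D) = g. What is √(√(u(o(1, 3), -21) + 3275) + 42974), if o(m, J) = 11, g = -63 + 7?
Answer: √(42974 + √3219) ≈ 207.44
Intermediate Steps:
g = -56
u(W, D) = -56
√(√(u(o(1, 3), -21) + 3275) + 42974) = √(√(-56 + 3275) + 42974) = √(√3219 + 42974) = √(42974 + √3219)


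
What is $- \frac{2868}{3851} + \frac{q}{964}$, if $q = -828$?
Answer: $- \frac{1488345}{928091} \approx -1.6037$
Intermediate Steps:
$- \frac{2868}{3851} + \frac{q}{964} = - \frac{2868}{3851} - \frac{828}{964} = \left(-2868\right) \frac{1}{3851} - \frac{207}{241} = - \frac{2868}{3851} - \frac{207}{241} = - \frac{1488345}{928091}$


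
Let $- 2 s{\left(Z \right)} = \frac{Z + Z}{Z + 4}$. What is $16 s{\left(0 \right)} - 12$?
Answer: $-12$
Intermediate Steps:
$s{\left(Z \right)} = - \frac{Z}{4 + Z}$ ($s{\left(Z \right)} = - \frac{\left(Z + Z\right) \frac{1}{Z + 4}}{2} = - \frac{2 Z \frac{1}{4 + Z}}{2} = - \frac{Z}{4 + Z}$)
$16 s{\left(0 \right)} - 12 = 16 \left(\left(-1\right) 0 \frac{1}{4 + 0}\right) - 12 = 16 \left(\left(-1\right) 0 \cdot \frac{1}{4}\right) - 12 = 16 \cdot 0 - 12 = 0 - 12 = -12$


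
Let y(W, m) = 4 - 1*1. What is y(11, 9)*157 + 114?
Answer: 585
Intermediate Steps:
y(W, m) = 3 (y(W, m) = 4 - 1 = 3)
y(11, 9)*157 + 114 = 3*157 + 114 = 471 + 114 = 585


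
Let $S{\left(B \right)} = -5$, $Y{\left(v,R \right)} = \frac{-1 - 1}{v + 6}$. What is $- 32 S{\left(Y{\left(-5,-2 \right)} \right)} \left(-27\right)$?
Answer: $-4320$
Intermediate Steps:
$Y{\left(v,R \right)} = - \frac{2}{6 + v}$
$- 32 S{\left(Y{\left(-5,-2 \right)} \right)} \left(-27\right) = \left(-32\right) \left(-5\right) \left(-27\right) = 160 \left(-27\right) = -4320$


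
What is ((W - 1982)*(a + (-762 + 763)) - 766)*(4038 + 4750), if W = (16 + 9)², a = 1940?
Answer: -23153769964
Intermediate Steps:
W = 625 (W = 25² = 625)
((W - 1982)*(a + (-762 + 763)) - 766)*(4038 + 4750) = ((625 - 1982)*(1940 + (-762 + 763)) - 766)*(4038 + 4750) = (-1357*(1940 + 1) - 766)*8788 = (-1357*1941 - 766)*8788 = (-2633937 - 766)*8788 = -2634703*8788 = -23153769964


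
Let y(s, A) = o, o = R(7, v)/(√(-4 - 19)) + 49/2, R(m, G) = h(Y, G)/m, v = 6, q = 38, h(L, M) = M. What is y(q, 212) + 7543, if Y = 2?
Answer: 15135/2 - 6*I*√23/161 ≈ 7567.5 - 0.17873*I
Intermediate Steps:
R(m, G) = G/m
o = 49/2 - 6*I*√23/161 (o = (6/7)/(√(-4 - 19)) + 49/2 = (6*(⅐))/(√(-23)) + 49*(½) = 6/(7*((I*√23))) + 49/2 = 6*(-I*√23/23)/7 + 49/2 = -6*I*√23/161 + 49/2 = 49/2 - 6*I*√23/161 ≈ 24.5 - 0.17873*I)
y(s, A) = 49/2 - 6*I*√23/161
y(q, 212) + 7543 = (49/2 - 6*I*√23/161) + 7543 = 15135/2 - 6*I*√23/161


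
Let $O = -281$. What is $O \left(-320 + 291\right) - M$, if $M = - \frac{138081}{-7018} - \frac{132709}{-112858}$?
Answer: $\frac{1609449558474}{198009361} \approx 8128.1$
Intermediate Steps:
$M = \frac{4128724315}{198009361}$ ($M = \left(-138081\right) \left(- \frac{1}{7018}\right) - - \frac{132709}{112858} = \frac{138081}{7018} + \frac{132709}{112858} = \frac{4128724315}{198009361} \approx 20.851$)
$O \left(-320 + 291\right) - M = - 281 \left(-320 + 291\right) - \frac{4128724315}{198009361} = \left(-281\right) \left(-29\right) - \frac{4128724315}{198009361} = 8149 - \frac{4128724315}{198009361} = \frac{1609449558474}{198009361}$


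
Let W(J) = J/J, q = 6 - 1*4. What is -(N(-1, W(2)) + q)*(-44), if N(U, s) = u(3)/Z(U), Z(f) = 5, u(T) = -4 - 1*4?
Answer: 88/5 ≈ 17.600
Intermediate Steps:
u(T) = -8 (u(T) = -4 - 4 = -8)
q = 2 (q = 6 - 4 = 2)
W(J) = 1
N(U, s) = -8/5
-(N(-1, W(2)) + q)*(-44) = -(-8/5 + 2)*(-44) = -1*⅖*(-44) = -⅖*(-44) = 88/5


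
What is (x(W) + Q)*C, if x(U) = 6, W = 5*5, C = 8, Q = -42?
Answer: -288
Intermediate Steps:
W = 25
(x(W) + Q)*C = (6 - 42)*8 = -36*8 = -288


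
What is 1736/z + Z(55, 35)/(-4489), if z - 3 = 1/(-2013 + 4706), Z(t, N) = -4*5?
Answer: 2623306509/4533890 ≈ 578.60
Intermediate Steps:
Z(t, N) = -20
z = 8080/2693 (z = 3 + 1/(-2013 + 4706) = 3 + 1/2693 = 8080/2693 ≈ 3.0004)
1736/z + Z(55, 35)/(-4489) = 1736/(8080/2693) - 20/(-4489) = 1736*(2693/8080) - 20*(-1/4489) = 584381/1010 + 20/4489 = 2623306509/4533890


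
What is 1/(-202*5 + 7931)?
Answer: 1/6921 ≈ 0.00014449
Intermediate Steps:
1/(-202*5 + 7931) = 1/(-1010 + 7931) = 1/6921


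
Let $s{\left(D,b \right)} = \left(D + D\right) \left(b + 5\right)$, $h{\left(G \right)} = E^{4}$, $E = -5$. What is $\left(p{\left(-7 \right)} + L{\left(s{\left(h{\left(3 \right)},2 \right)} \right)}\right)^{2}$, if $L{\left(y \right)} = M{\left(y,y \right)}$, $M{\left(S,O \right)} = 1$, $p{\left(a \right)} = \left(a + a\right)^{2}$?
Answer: $38809$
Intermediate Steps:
$p{\left(a \right)} = 4 a^{2}$ ($p{\left(a \right)} = \left(2 a\right)^{2} = 4 a^{2}$)
$h{\left(G \right)} = 625$ ($h{\left(G \right)} = \left(-5\right)^{4} = 625$)
$s{\left(D,b \right)} = 2 D \left(5 + b\right)$
$L{\left(y \right)} = 1$
$\left(p{\left(-7 \right)} + L{\left(s{\left(h{\left(3 \right)},2 \right)} \right)}\right)^{2} = \left(4 \left(-7\right)^{2} + 1\right)^{2} = \left(4 \cdot 49 + 1\right)^{2} = \left(196 + 1\right)^{2} = 197^{2} = 38809$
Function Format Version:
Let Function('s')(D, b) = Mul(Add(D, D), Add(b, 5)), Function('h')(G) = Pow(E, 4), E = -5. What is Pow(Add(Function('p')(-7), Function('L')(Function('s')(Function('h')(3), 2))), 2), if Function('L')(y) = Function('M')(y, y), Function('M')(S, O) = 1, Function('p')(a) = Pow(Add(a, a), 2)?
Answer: 38809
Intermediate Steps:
Function('p')(a) = Mul(4, Pow(a, 2)) (Function('p')(a) = Pow(Mul(2, a), 2) = Mul(4, Pow(a, 2)))
Function('h')(G) = 625 (Function('h')(G) = Pow(-5, 4) = 625)
Function('s')(D, b) = Mul(2, D, Add(5, b)) (Function('s')(D, b) = Mul(Mul(2, D), Add(5, b)) = Mul(2, D, Add(5, b)))
Function('L')(y) = 1
Pow(Add(Function('p')(-7), Function('L')(Function('s')(Function('h')(3), 2))), 2) = Pow(Add(Mul(4, Pow(-7, 2)), 1), 2) = Pow(Add(Mul(4, 49), 1), 2) = Pow(Add(196, 1), 2) = Pow(197, 2) = 38809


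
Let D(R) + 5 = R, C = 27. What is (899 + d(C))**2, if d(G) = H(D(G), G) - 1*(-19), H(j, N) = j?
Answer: 883600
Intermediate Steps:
D(R) = -5 + R
d(G) = 14 + G (d(G) = (-5 + G) - 1*(-19) = (-5 + G) + 19 = 14 + G)
(899 + d(C))**2 = (899 + (14 + 27))**2 = (899 + 41)**2 = 940**2 = 883600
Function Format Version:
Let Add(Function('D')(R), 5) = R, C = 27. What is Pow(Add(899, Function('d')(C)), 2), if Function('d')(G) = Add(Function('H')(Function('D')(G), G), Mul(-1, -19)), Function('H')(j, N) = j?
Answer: 883600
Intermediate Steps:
Function('D')(R) = Add(-5, R)
Function('d')(G) = Add(14, G) (Function('d')(G) = Add(Add(-5, G), Mul(-1, -19)) = Add(Add(-5, G), 19) = Add(14, G))
Pow(Add(899, Function('d')(C)), 2) = Pow(Add(899, Add(14, 27)), 2) = Pow(Add(899, 41), 2) = Pow(940, 2) = 883600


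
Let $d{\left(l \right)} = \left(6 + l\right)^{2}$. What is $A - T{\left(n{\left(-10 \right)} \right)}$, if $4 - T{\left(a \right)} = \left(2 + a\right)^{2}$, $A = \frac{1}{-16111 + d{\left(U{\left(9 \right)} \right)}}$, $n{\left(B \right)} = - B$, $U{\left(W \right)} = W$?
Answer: $\frac{2224039}{15886} \approx 140.0$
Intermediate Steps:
$A = - \frac{1}{15886}$ ($A = \frac{1}{-16111 + \left(6 + 9\right)^{2}} = \frac{1}{-16111 + 15^{2}} = \frac{1}{-16111 + 225} = \frac{1}{-15886} = - \frac{1}{15886} \approx -6.2949 \cdot 10^{-5}$)
$T{\left(a \right)} = 4 - \left(2 + a\right)^{2}$
$A - T{\left(n{\left(-10 \right)} \right)} = - \frac{1}{15886} - \left(4 - \left(2 - -10\right)^{2}\right) = - \frac{1}{15886} - \left(4 - \left(2 + 10\right)^{2}\right) = - \frac{1}{15886} - \left(4 - 12^{2}\right) = - \frac{1}{15886} - \left(4 - 144\right) = - \frac{1}{15886} - -140 = - \frac{1}{15886} + 140 = \frac{2224039}{15886}$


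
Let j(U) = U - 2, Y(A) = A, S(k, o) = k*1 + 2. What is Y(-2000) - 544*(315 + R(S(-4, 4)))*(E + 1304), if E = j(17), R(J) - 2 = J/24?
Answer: -682203352/3 ≈ -2.2740e+8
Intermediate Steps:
S(k, o) = 2 + k (S(k, o) = k + 2 = 2 + k)
R(J) = 2 + J/24
j(U) = -2 + U
E = 15 (E = -2 + 17 = 15)
Y(-2000) - 544*(315 + R(S(-4, 4)))*(E + 1304) = -2000 - 544*(315 + (2 + (2 - 4)/24))*(15 + 1304) = -2000 - 544*(315 + (2 + (1/24)*(-2)))*1319 = -2000 - 544*(315 + (2 - 1/12))*1319 = -2000 - 544*(315 + 23/12)*1319 = -2000 - 544*(3803/12)*1319 = -2000 - 544*5016157/12 = -2000 - 1*682197352/3 = -2000 - 682197352/3 = -682203352/3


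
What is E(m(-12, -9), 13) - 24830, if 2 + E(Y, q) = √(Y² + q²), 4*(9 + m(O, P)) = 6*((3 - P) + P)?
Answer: -24832 + √757/2 ≈ -24818.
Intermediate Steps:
m(O, P) = -9/2 (m(O, P) = -9 + (6*((3 - P) + P))/4 = -9 + (6*3)/4 = -9 + (¼)*18 = -9 + 9/2 = -9/2)
E(Y, q) = -2 + √(Y² + q²)
E(m(-12, -9), 13) - 24830 = (-2 + √((-9/2)² + 13²)) - 24830 = (-2 + √(81/4 + 169)) - 24830 = (-2 + √(757/4)) - 24830 = (-2 + √757/2) - 24830 = -24832 + √757/2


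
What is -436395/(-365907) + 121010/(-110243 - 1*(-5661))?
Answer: 226775970/6377880979 ≈ 0.035557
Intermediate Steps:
-436395/(-365907) + 121010/(-110243 - 1*(-5661)) = -436395*(-1/365907) + 121010/(-110243 + 5661) = 145465/121969 + 121010/(-104582) = 145465/121969 + 121010*(-1/104582) = 145465/121969 - 60505/52291 = 226775970/6377880979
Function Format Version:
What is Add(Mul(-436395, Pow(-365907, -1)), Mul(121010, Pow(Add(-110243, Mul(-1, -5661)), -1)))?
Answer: Rational(226775970, 6377880979) ≈ 0.035557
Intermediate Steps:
Add(Mul(-436395, Pow(-365907, -1)), Mul(121010, Pow(Add(-110243, Mul(-1, -5661)), -1))) = Add(Mul(-436395, Rational(-1, 365907)), Mul(121010, Pow(Add(-110243, 5661), -1))) = Add(Rational(145465, 121969), Mul(121010, Pow(-104582, -1))) = Add(Rational(145465, 121969), Mul(121010, Rational(-1, 104582))) = Add(Rational(145465, 121969), Rational(-60505, 52291)) = Rational(226775970, 6377880979)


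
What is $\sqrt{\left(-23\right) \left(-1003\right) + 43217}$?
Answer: $\sqrt{66286} \approx 257.46$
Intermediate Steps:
$\sqrt{\left(-23\right) \left(-1003\right) + 43217} = \sqrt{23069 + 43217} = \sqrt{66286}$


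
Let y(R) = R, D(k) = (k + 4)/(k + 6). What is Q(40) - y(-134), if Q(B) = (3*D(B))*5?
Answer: 3412/23 ≈ 148.35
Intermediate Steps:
D(k) = (4 + k)/(6 + k)
Q(B) = 15*(4 + B)/(6 + B) (Q(B) = (3*((4 + B)/(6 + B)))*5 = (3*(4 + B)/(6 + B))*5 = 15*(4 + B)/(6 + B))
Q(40) - y(-134) = 15*(4 + 40)/(6 + 40) - 1*(-134) = 15*44/46 + 134 = 15*(1/46)*44 + 134 = 330/23 + 134 = 3412/23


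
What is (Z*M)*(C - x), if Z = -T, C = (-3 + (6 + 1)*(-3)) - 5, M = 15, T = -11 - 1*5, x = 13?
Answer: -10080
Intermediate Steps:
T = -16 (T = -11 - 5 = -16)
C = -29 (C = (-3 + 7*(-3)) - 5 = (-3 - 21) - 5 = -24 - 5 = -29)
Z = 16 (Z = -1*(-16) = 16)
(Z*M)*(C - x) = (16*15)*(-29 - 1*13) = 240*(-29 - 13) = 240*(-42) = -10080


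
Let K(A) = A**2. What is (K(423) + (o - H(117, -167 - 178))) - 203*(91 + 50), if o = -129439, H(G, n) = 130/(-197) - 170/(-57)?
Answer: 234289463/11229 ≈ 20865.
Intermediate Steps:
H(G, n) = 26080/11229 (H(G, n) = 130*(-1/197) - 170*(-1/57) = -130/197 + 170/57 = 26080/11229)
(K(423) + (o - H(117, -167 - 178))) - 203*(91 + 50) = (423**2 + (-129439 - 1*26080/11229)) - 203*(91 + 50) = (178929 + (-129439 - 26080/11229)) - 203*141 = (178929 - 1453496611/11229) - 28623 = 555697130/11229 - 28623 = 234289463/11229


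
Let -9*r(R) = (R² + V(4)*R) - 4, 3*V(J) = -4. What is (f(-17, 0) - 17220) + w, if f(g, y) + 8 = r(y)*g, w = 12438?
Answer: -43178/9 ≈ -4797.6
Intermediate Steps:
V(J) = -4/3 (V(J) = (⅓)*(-4) = -4/3)
r(R) = 4/9 - R²/9 + 4*R/27 (r(R) = -((R² - 4*R/3) - 4)/9 = -(-4 + R² - 4*R/3)/9 = 4/9 - R²/9 + 4*R/27)
f(g, y) = -8 + g*(4/9 - y²/9 + 4*y/27) (f(g, y) = -8 + (4/9 - y²/9 + 4*y/27)*g = -8 + g*(4/9 - y²/9 + 4*y/27))
(f(-17, 0) - 17220) + w = ((-8 + (1/27)*(-17)*(12 - 3*0² + 4*0)) - 17220) + 12438 = ((-8 + (1/27)*(-17)*(12 - 3*0 + 0)) - 17220) + 12438 = ((-8 + (1/27)*(-17)*(12 + 0 + 0)) - 17220) + 12438 = ((-8 + (1/27)*(-17)*12) - 17220) + 12438 = ((-8 - 68/9) - 17220) + 12438 = (-140/9 - 17220) + 12438 = -155120/9 + 12438 = -43178/9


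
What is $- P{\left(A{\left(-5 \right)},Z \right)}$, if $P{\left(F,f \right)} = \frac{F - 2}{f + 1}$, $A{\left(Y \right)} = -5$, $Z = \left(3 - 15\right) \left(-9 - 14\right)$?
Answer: $\frac{7}{277} \approx 0.025271$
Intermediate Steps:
$Z = 276$ ($Z = \left(-12\right) \left(-23\right) = 276$)
$P{\left(F,f \right)} = \frac{-2 + F}{1 + f}$
$- P{\left(A{\left(-5 \right)},Z \right)} = - \frac{-2 - 5}{1 + 276} = - \frac{-7}{277} = \left(-1\right) \left(- \frac{7}{277}\right) = \frac{7}{277}$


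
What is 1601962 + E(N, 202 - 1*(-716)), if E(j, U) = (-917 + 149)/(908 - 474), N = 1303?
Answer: 347625370/217 ≈ 1.6020e+6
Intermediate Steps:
E(j, U) = -384/217 (E(j, U) = -768/434 = -768*1/434 = -384/217)
1601962 + E(N, 202 - 1*(-716)) = 1601962 - 384/217 = 347625370/217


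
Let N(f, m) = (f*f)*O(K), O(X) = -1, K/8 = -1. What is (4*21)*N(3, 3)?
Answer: -756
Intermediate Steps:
K = -8 (K = 8*(-1) = -8)
N(f, m) = -f**2 (N(f, m) = (f*f)*(-1) = f**2*(-1) = -f**2)
(4*21)*N(3, 3) = (4*21)*(-1*3**2) = 84*(-1*9) = 84*(-9) = -756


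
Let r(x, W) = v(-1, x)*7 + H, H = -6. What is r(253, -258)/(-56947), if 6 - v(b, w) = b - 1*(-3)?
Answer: -2/5177 ≈ -0.00038632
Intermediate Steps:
v(b, w) = 3 - b (v(b, w) = 6 - (b - 1*(-3)) = 6 - (b + 3) = 6 - (3 + b) = 6 + (-3 - b) = 3 - b)
r(x, W) = 22 (r(x, W) = (3 - 1*(-1))*7 - 6 = (3 + 1)*7 - 6 = 4*7 - 6 = 28 - 6 = 22)
r(253, -258)/(-56947) = 22/(-56947) = 22*(-1/56947) = -2/5177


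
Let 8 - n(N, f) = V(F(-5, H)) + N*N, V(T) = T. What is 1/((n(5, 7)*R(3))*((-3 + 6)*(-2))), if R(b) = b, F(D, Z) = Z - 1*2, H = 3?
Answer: 1/324 ≈ 0.0030864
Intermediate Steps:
F(D, Z) = -2 + Z (F(D, Z) = Z - 2 = -2 + Z)
n(N, f) = 7 - N² (n(N, f) = 8 - ((-2 + 3) + N*N) = 8 - (1 + N²) = 8 + (-1 - N²) = 7 - N²)
1/((n(5, 7)*R(3))*((-3 + 6)*(-2))) = 1/(((7 - 1*5²)*3)*((-3 + 6)*(-2))) = 1/(((7 - 1*25)*3)*(3*(-2))) = 1/(((7 - 25)*3)*(-6)) = 1/(-18*3*(-6)) = 1/(-54*(-6)) = 1/324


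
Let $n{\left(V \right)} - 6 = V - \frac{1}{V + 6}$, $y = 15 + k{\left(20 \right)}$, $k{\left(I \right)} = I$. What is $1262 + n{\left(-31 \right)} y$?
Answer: $\frac{1942}{5} \approx 388.4$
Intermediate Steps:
$y = 35$ ($y = 15 + 20 = 35$)
$n{\left(V \right)} = 6 + V - \frac{1}{6 + V}$ ($n{\left(V \right)} = 6 + \left(V - \frac{1}{V + 6}\right) = 6 + \left(V - \frac{1}{6 + V}\right) = 6 + V - \frac{1}{6 + V}$)
$1262 + n{\left(-31 \right)} y = 1262 + \frac{35 + \left(-31\right)^{2} + 12 \left(-31\right)}{6 - 31} \cdot 35 = 1262 + \frac{35 + 961 - 372}{-25} \cdot 35 = 1262 + \left(- \frac{1}{25}\right) 624 \cdot 35 = 1262 - \frac{4368}{5} = \frac{1942}{5}$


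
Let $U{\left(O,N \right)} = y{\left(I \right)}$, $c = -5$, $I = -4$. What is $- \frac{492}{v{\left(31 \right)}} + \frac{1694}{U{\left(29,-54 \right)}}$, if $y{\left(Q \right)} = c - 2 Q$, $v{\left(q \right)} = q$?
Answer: $\frac{51038}{93} \approx 548.8$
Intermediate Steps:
$y{\left(Q \right)} = -5 - 2 Q$
$U{\left(O,N \right)} = 3$ ($U{\left(O,N \right)} = -5 - -8 = -5 + 8 = 3$)
$- \frac{492}{v{\left(31 \right)}} + \frac{1694}{U{\left(29,-54 \right)}} = - \frac{492}{31} + \frac{1694}{3} = \frac{51038}{93}$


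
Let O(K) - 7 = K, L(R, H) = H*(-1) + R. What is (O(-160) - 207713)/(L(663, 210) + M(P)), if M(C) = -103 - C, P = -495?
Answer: -207866/845 ≈ -246.00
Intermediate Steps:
L(R, H) = R - H (L(R, H) = -H + R = R - H)
O(K) = 7 + K
(O(-160) - 207713)/(L(663, 210) + M(P)) = ((7 - 160) - 207713)/((663 - 1*210) + (-103 - 1*(-495))) = (-153 - 207713)/((663 - 210) + (-103 + 495)) = -207866/(453 + 392) = -207866/845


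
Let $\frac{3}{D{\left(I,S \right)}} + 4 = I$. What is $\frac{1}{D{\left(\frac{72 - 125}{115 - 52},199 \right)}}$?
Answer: $- \frac{305}{189} \approx -1.6138$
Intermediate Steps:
$D{\left(I,S \right)} = \frac{3}{-4 + I}$
$\frac{1}{D{\left(\frac{72 - 125}{115 - 52},199 \right)}} = \frac{1}{3 \frac{1}{-4 + \frac{72 - 125}{115 - 52}}} = \frac{1}{3 \frac{1}{-4 - \frac{53}{63}}} = \frac{1}{3 \frac{1}{- \frac{305}{63}}} = \frac{1}{3 \left(- \frac{63}{305}\right)} = \frac{1}{- \frac{189}{305}} = - \frac{305}{189}$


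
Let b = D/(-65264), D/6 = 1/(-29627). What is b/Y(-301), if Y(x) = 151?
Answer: 3/145985027864 ≈ 2.0550e-11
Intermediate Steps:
D = -6/29627 (D = 6/(-29627) = 6*(-1/29627) = -6/29627 ≈ -0.00020252)
b = 3/966788264 (b = -6/29627/(-65264) = -6/29627*(-1/65264) = 3/966788264 ≈ 3.1031e-9)
b/Y(-301) = (3/966788264)/151 = (3/966788264)*(1/151) = 3/145985027864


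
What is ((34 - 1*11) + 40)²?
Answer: 3969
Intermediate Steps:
((34 - 1*11) + 40)² = ((34 - 11) + 40)² = (23 + 40)² = 63² = 3969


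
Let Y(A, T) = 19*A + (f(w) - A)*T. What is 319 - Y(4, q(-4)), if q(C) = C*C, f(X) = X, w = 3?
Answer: 259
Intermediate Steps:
q(C) = C²
Y(A, T) = 19*A + T*(3 - A) (Y(A, T) = 19*A + (3 - A)*T = 19*A + T*(3 - A))
319 - Y(4, q(-4)) = 319 - (3*(-4)² + 19*4 - 1*4*(-4)²) = 319 - (3*16 + 76 - 1*4*16) = 319 - (48 + 76 - 64) = 319 - 1*60 = 319 - 60 = 259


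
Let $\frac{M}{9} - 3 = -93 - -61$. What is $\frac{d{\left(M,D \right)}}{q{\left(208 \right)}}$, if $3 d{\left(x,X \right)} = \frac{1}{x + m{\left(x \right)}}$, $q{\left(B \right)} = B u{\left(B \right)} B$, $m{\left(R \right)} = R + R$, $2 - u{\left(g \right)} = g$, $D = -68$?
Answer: $\frac{1}{20935190016} \approx 4.7766 \cdot 10^{-11}$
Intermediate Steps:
$u{\left(g \right)} = 2 - g$
$m{\left(R \right)} = 2 R$
$M = -261$ ($M = 27 + 9 \left(-93 - -61\right) = 27 + 9 \left(-93 + 61\right) = 27 + 9 \left(-32\right) = 27 - 288 = -261$)
$q{\left(B \right)} = B^{2} \left(2 - B\right)$ ($q{\left(B \right)} = B \left(2 - B\right) B = B^{2} \left(2 - B\right)$)
$d{\left(x,X \right)} = \frac{1}{9 x}$ ($d{\left(x,X \right)} = \frac{1}{3 \left(x + 2 x\right)} = \frac{1}{3 \cdot 3 x} = \frac{\frac{1}{3} \frac{1}{x}}{3} = \frac{1}{9 x}$)
$\frac{d{\left(M,D \right)}}{q{\left(208 \right)}} = \frac{\frac{1}{9} \frac{1}{-261}}{208^{2} \left(2 - 208\right)} = \frac{\frac{1}{9} \left(- \frac{1}{261}\right)}{43264 \left(2 - 208\right)} = - \frac{1}{2349 \cdot 43264 \left(-206\right)} = - \frac{1}{2349 \left(-8912384\right)} = \left(- \frac{1}{2349}\right) \left(- \frac{1}{8912384}\right) = \frac{1}{20935190016}$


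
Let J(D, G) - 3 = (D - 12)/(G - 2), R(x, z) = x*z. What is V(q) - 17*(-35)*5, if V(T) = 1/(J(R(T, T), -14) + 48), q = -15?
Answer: 1793941/603 ≈ 2975.0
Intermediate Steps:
J(D, G) = 3 + (-12 + D)/(-2 + G) (J(D, G) = 3 + (D - 12)/(G - 2) = 3 + (-12 + D)/(-2 + G))
V(T) = 1/(207/4 - T**2/16) (V(T) = 1/((-18 + T*T + 3*(-14))/(-2 - 14) + 48) = 1/((-18 + T**2 - 42)/(-16) + 48) = 1/(-(-60 + T**2)/16 + 48) = 1/((15/4 - T**2/16) + 48) = 1/(207/4 - T**2/16))
V(q) - 17*(-35)*5 = -16/(-828 + (-15)**2) - 17*(-35)*5 = -16/(-828 + 225) - (-595)*5 = -16/(-603) - 1*(-2975) = -16*(-1/603) + 2975 = 16/603 + 2975 = 1793941/603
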